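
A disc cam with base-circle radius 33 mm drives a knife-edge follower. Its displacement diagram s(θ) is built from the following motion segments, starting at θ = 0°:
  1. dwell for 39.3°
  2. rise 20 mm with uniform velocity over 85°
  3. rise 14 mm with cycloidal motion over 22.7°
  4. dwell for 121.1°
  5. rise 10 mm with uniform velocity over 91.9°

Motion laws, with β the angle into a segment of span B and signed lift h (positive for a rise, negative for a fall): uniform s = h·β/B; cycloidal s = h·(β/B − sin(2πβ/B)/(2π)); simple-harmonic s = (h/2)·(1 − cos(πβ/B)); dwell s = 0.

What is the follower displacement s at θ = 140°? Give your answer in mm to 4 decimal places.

seg 1 [0°–39.3°] dwell: s stays 0.0000
seg 2 [39.3°–124.3°] uniform, h=20: full span → s += 20 → s = 20.0000
seg 3 [124.3°–147°] cycloidal, h=14: θ=140° here. β=15.7, B=22.7. 14·(0.6916 − sin(2π·0.6916)/(2π)) = 11.7628 → s = 31.7628

31.7628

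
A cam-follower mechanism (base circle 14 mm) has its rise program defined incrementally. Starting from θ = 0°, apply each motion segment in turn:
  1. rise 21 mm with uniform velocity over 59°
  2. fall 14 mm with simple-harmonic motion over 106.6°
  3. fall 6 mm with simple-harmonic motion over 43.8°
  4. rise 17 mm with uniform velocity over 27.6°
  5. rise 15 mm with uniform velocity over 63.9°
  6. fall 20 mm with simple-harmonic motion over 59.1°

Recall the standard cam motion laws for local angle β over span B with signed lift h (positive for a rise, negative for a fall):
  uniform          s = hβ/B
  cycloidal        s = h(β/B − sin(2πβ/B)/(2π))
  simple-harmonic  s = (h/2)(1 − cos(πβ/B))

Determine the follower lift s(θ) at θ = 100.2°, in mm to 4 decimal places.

seg 1 [0°–59°] uniform, h=21: full span → s += 21 → s = 21.0000
seg 2 [59°–165.6°] simple-harmonic, h=-14: θ=100.2° here. β=41.2, B=106.6. -14/2·(1 − cos(π·0.3865)) = -4.5564 → s = 16.4436

16.4436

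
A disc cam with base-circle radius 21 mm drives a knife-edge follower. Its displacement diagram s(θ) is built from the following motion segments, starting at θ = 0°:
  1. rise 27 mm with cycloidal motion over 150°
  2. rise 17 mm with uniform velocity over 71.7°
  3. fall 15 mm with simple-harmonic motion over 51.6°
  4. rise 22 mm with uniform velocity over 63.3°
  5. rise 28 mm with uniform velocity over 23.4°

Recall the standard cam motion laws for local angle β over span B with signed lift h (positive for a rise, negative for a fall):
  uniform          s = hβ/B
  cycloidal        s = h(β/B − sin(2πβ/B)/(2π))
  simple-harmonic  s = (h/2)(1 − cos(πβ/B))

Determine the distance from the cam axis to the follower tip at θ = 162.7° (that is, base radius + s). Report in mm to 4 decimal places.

seg 1 [0°–150°] cycloidal, h=27: full span → s += 27 → s = 27.0000
seg 2 [150°–221.7°] uniform, h=17: θ=162.7° here. β=12.7, B=71.7. 17·12.7/71.7 = 3.0112 → s = 30.0112
radial distance = base radius + s = 21 + 30.0112 = 51.0112

51.0112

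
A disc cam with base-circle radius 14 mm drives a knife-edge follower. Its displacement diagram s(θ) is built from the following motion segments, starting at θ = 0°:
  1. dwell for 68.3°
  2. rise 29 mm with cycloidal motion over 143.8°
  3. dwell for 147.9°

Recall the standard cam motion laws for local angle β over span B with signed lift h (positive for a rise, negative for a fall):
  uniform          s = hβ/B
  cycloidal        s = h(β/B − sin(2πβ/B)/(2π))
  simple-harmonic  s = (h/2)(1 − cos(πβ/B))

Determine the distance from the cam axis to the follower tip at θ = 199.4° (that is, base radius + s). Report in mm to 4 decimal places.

seg 1 [0°–68.3°] dwell: s stays 0.0000
seg 2 [68.3°–212.1°] cycloidal, h=29: θ=199.4° here. β=131.1, B=143.8. 29·(0.9117 − sin(2π·0.9117)/(2π)) = 28.8706 → s = 28.8706
radial distance = base radius + s = 14 + 28.8706 = 42.8706

42.8706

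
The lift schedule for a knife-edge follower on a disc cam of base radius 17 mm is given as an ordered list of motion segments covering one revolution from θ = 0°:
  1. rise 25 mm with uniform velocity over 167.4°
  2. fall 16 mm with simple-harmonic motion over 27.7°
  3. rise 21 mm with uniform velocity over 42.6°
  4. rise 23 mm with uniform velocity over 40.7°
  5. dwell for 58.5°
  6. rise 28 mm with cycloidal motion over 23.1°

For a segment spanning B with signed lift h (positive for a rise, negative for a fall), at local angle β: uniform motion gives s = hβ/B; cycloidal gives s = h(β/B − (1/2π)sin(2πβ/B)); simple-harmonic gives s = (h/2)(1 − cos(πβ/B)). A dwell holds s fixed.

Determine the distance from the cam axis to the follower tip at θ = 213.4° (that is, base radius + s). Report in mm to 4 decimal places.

seg 1 [0°–167.4°] uniform, h=25: full span → s += 25 → s = 25.0000
seg 2 [167.4°–195.1°] simple-harmonic, h=-16: full span → s += -16 → s = 9.0000
seg 3 [195.1°–237.7°] uniform, h=21: θ=213.4° here. β=18.3, B=42.6. 21·18.3/42.6 = 9.0211 → s = 18.0211
radial distance = base radius + s = 17 + 18.0211 = 35.0211

35.0211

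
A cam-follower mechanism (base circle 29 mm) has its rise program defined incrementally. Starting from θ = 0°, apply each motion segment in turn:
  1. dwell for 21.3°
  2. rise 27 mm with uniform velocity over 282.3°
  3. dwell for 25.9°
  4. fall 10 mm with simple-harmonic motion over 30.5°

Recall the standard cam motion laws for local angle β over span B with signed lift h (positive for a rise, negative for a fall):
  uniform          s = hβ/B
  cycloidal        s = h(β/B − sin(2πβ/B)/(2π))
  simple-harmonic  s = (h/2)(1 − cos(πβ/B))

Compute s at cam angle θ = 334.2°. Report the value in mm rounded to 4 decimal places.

seg 1 [0°–21.3°] dwell: s stays 0.0000
seg 2 [21.3°–303.6°] uniform, h=27: full span → s += 27 → s = 27.0000
seg 3 [303.6°–329.5°] dwell: s stays 27.0000
seg 4 [329.5°–360°] simple-harmonic, h=-10: θ=334.2° here. β=4.7, B=30.5. -10/2·(1 − cos(π·0.1541)) = -0.5746 → s = 26.4254

26.4254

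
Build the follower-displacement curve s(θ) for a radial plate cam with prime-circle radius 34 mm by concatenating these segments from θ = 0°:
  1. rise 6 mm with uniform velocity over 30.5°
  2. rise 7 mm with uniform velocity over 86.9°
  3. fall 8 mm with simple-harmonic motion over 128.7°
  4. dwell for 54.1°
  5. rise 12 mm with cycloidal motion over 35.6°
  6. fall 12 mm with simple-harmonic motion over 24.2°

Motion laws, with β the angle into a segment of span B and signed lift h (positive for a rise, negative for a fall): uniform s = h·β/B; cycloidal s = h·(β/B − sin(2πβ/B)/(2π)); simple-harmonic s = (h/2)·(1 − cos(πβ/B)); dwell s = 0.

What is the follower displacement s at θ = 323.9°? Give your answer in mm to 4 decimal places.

seg 1 [0°–30.5°] uniform, h=6: full span → s += 6 → s = 6.0000
seg 2 [30.5°–117.4°] uniform, h=7: full span → s += 7 → s = 13.0000
seg 3 [117.4°–246.1°] simple-harmonic, h=-8: full span → s += -8 → s = 5.0000
seg 4 [246.1°–300.2°] dwell: s stays 5.0000
seg 5 [300.2°–335.8°] cycloidal, h=12: θ=323.9° here. β=23.7, B=35.6. 12·(0.6657 − sin(2π·0.6657)/(2π)) = 9.6371 → s = 14.6371

14.6371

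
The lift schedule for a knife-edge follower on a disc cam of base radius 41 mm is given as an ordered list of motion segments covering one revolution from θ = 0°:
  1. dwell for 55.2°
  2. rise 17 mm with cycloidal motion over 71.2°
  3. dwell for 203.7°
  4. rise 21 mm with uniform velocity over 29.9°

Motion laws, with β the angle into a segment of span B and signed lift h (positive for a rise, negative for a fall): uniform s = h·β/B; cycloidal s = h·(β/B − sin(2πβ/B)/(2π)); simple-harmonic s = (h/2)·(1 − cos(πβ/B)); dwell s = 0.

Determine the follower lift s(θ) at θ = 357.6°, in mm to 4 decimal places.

seg 1 [0°–55.2°] dwell: s stays 0.0000
seg 2 [55.2°–126.4°] cycloidal, h=17: full span → s += 17 → s = 17.0000
seg 3 [126.4°–330.1°] dwell: s stays 17.0000
seg 4 [330.1°–360°] uniform, h=21: θ=357.6° here. β=27.5, B=29.9. 21·27.5/29.9 = 19.3144 → s = 36.3144

36.3144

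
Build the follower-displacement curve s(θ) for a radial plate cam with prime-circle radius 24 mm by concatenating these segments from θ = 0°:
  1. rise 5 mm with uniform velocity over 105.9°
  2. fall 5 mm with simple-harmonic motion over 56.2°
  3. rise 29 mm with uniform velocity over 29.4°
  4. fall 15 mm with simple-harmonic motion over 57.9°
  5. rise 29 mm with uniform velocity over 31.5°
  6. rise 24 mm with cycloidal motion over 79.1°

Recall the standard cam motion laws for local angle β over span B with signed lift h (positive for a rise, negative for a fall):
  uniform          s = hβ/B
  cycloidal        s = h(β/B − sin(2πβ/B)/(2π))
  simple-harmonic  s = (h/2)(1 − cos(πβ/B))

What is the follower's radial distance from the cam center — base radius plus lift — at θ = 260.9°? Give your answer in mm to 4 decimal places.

seg 1 [0°–105.9°] uniform, h=5: full span → s += 5 → s = 5.0000
seg 2 [105.9°–162.1°] simple-harmonic, h=-5: full span → s += -5 → s = 0.0000
seg 3 [162.1°–191.5°] uniform, h=29: full span → s += 29 → s = 29.0000
seg 4 [191.5°–249.4°] simple-harmonic, h=-15: full span → s += -15 → s = 14.0000
seg 5 [249.4°–280.9°] uniform, h=29: θ=260.9° here. β=11.5, B=31.5. 29·11.5/31.5 = 10.5873 → s = 24.5873
radial distance = base radius + s = 24 + 24.5873 = 48.5873

48.5873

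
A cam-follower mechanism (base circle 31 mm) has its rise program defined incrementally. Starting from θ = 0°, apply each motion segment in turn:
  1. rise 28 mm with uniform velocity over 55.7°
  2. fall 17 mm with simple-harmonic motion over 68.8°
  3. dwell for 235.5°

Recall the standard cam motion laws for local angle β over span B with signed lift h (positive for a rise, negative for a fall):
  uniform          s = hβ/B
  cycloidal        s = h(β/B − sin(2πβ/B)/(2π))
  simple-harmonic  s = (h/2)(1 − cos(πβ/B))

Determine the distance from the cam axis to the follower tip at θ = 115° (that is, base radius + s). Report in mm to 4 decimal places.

seg 1 [0°–55.7°] uniform, h=28: full span → s += 28 → s = 28.0000
seg 2 [55.7°–124.5°] simple-harmonic, h=-17: θ=115° here. β=59.3, B=68.8. -17/2·(1 − cos(π·0.8619)) = -16.2127 → s = 11.7873
radial distance = base radius + s = 31 + 11.7873 = 42.7873

42.7873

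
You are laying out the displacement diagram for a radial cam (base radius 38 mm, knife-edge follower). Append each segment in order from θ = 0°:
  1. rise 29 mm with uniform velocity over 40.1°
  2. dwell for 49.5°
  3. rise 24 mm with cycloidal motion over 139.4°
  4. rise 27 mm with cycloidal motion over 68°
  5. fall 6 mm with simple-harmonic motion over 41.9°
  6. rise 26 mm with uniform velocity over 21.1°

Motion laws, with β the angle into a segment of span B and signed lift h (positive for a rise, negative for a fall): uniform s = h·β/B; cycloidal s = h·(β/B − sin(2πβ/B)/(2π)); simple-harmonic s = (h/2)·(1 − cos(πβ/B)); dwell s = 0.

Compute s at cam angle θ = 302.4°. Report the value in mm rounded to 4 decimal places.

seg 1 [0°–40.1°] uniform, h=29: full span → s += 29 → s = 29.0000
seg 2 [40.1°–89.6°] dwell: s stays 29.0000
seg 3 [89.6°–229°] cycloidal, h=24: full span → s += 24 → s = 53.0000
seg 4 [229°–297°] cycloidal, h=27: full span → s += 27 → s = 80.0000
seg 5 [297°–338.9°] simple-harmonic, h=-6: θ=302.4° here. β=5.4, B=41.9. -6/2·(1 − cos(π·0.1289)) = -0.2426 → s = 79.7574

79.7574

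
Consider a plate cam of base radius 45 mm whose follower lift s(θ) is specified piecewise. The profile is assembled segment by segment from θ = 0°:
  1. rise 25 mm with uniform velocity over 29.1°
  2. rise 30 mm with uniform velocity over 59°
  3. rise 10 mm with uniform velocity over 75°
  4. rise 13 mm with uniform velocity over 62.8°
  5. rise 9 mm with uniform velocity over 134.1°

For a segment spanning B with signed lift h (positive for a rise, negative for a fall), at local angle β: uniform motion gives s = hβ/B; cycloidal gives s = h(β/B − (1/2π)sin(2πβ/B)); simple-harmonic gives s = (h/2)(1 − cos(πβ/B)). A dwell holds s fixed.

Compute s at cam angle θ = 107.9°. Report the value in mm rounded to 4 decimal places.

seg 1 [0°–29.1°] uniform, h=25: full span → s += 25 → s = 25.0000
seg 2 [29.1°–88.1°] uniform, h=30: full span → s += 30 → s = 55.0000
seg 3 [88.1°–163.1°] uniform, h=10: θ=107.9° here. β=19.8, B=75. 10·19.8/75 = 2.6400 → s = 57.6400

57.6400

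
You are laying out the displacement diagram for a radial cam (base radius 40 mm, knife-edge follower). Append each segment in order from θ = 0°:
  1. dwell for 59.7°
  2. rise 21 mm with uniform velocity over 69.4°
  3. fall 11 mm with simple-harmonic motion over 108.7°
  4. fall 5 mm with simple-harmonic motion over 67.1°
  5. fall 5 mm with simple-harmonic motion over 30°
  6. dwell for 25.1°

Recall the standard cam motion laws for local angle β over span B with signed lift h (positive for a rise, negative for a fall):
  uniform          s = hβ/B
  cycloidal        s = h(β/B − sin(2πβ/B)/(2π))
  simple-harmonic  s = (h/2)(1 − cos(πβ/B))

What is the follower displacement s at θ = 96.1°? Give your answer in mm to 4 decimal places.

seg 1 [0°–59.7°] dwell: s stays 0.0000
seg 2 [59.7°–129.1°] uniform, h=21: θ=96.1° here. β=36.4, B=69.4. 21·36.4/69.4 = 11.0144 → s = 11.0144

11.0144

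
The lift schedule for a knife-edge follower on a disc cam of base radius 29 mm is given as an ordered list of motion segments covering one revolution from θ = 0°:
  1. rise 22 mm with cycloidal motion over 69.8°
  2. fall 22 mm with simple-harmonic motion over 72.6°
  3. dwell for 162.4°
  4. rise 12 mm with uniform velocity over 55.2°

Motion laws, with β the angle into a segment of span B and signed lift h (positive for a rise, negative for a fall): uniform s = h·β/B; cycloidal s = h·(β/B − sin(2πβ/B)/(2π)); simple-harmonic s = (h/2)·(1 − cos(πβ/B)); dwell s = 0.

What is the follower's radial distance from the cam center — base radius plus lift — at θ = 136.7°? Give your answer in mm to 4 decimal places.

seg 1 [0°–69.8°] cycloidal, h=22: full span → s += 22 → s = 22.0000
seg 2 [69.8°–142.4°] simple-harmonic, h=-22: θ=136.7° here. β=66.9, B=72.6. -22/2·(1 − cos(π·0.9215)) = -21.6671 → s = 0.3329
radial distance = base radius + s = 29 + 0.3329 = 29.3329

29.3329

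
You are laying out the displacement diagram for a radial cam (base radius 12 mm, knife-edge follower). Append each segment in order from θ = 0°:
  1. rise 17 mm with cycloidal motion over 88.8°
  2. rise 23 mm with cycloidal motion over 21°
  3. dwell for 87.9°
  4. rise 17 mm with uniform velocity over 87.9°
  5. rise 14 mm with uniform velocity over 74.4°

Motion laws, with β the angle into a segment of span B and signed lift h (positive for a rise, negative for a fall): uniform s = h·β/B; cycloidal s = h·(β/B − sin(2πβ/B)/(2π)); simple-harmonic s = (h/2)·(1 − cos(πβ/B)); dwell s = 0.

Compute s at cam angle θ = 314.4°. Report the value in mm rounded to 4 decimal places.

seg 1 [0°–88.8°] cycloidal, h=17: full span → s += 17 → s = 17.0000
seg 2 [88.8°–109.8°] cycloidal, h=23: full span → s += 23 → s = 40.0000
seg 3 [109.8°–197.7°] dwell: s stays 40.0000
seg 4 [197.7°–285.6°] uniform, h=17: full span → s += 17 → s = 57.0000
seg 5 [285.6°–360°] uniform, h=14: θ=314.4° here. β=28.8, B=74.4. 14·28.8/74.4 = 5.4194 → s = 62.4194

62.4194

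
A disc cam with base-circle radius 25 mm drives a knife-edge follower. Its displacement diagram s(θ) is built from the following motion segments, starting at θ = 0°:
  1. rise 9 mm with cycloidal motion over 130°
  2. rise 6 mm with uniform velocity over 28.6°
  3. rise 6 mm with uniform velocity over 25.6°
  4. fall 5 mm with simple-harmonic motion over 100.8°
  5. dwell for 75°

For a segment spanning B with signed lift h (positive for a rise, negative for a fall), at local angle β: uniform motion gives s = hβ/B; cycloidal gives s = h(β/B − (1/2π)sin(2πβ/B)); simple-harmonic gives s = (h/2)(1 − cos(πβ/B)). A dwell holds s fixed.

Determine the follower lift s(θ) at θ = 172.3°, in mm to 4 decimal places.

seg 1 [0°–130°] cycloidal, h=9: full span → s += 9 → s = 9.0000
seg 2 [130°–158.6°] uniform, h=6: full span → s += 6 → s = 15.0000
seg 3 [158.6°–184.2°] uniform, h=6: θ=172.3° here. β=13.7, B=25.6. 6·13.7/25.6 = 3.2109 → s = 18.2109

18.2109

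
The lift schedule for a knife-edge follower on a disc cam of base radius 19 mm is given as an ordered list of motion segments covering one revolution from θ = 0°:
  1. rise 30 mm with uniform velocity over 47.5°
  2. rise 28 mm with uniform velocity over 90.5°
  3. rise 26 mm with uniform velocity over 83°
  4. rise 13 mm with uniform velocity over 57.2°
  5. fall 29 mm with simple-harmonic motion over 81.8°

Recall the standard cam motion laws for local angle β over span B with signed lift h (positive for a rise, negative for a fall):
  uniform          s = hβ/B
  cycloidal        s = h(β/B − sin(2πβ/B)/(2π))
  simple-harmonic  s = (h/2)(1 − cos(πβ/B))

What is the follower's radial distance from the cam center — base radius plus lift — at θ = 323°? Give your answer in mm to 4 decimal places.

seg 1 [0°–47.5°] uniform, h=30: full span → s += 30 → s = 30.0000
seg 2 [47.5°–138°] uniform, h=28: full span → s += 28 → s = 58.0000
seg 3 [138°–221°] uniform, h=26: full span → s += 26 → s = 84.0000
seg 4 [221°–278.2°] uniform, h=13: full span → s += 13 → s = 97.0000
seg 5 [278.2°–360°] simple-harmonic, h=-29: θ=323° here. β=44.8, B=81.8. -29/2·(1 − cos(π·0.5477)) = -16.6637 → s = 80.3363
radial distance = base radius + s = 19 + 80.3363 = 99.3363

99.3363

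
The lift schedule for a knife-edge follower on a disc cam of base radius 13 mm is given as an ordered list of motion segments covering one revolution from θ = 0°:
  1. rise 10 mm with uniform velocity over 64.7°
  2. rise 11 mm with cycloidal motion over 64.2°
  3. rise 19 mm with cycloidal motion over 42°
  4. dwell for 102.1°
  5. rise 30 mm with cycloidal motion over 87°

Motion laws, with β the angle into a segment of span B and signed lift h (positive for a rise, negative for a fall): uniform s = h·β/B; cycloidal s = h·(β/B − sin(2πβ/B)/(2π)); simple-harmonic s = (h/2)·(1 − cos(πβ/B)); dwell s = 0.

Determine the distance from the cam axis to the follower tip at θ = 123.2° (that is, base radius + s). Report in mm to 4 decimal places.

seg 1 [0°–64.7°] uniform, h=10: full span → s += 10 → s = 10.0000
seg 2 [64.7°–128.9°] cycloidal, h=11: θ=123.2° here. β=58.5, B=64.2. 11·(0.9112 − sin(2π·0.9112)/(2π)) = 10.9501 → s = 20.9501
radial distance = base radius + s = 13 + 20.9501 = 33.9501

33.9501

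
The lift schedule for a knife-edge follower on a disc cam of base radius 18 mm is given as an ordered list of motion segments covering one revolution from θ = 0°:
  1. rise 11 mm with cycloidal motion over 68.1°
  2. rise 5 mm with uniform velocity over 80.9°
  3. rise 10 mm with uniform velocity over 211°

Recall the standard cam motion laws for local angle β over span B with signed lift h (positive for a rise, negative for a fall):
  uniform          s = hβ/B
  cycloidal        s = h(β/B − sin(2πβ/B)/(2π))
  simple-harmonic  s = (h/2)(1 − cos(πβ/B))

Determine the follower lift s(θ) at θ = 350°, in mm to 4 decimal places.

seg 1 [0°–68.1°] cycloidal, h=11: full span → s += 11 → s = 11.0000
seg 2 [68.1°–149°] uniform, h=5: full span → s += 5 → s = 16.0000
seg 3 [149°–360°] uniform, h=10: θ=350° here. β=201, B=211. 10·201/211 = 9.5261 → s = 25.5261

25.5261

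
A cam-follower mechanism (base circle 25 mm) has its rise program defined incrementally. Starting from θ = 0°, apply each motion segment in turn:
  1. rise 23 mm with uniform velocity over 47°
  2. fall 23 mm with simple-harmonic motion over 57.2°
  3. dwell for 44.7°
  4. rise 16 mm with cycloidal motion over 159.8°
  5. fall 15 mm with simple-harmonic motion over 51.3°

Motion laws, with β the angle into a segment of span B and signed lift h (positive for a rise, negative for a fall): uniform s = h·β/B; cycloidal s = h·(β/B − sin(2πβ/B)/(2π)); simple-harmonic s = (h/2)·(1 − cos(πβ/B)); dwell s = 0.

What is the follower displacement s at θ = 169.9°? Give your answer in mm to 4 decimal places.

seg 1 [0°–47°] uniform, h=23: full span → s += 23 → s = 23.0000
seg 2 [47°–104.2°] simple-harmonic, h=-23: full span → s += -23 → s = 0.0000
seg 3 [104.2°–148.9°] dwell: s stays 0.0000
seg 4 [148.9°–308.7°] cycloidal, h=16: θ=169.9° here. β=21, B=159.8. 16·(0.1314 − sin(2π·0.1314)/(2π)) = 0.2309 → s = 0.2309

0.2309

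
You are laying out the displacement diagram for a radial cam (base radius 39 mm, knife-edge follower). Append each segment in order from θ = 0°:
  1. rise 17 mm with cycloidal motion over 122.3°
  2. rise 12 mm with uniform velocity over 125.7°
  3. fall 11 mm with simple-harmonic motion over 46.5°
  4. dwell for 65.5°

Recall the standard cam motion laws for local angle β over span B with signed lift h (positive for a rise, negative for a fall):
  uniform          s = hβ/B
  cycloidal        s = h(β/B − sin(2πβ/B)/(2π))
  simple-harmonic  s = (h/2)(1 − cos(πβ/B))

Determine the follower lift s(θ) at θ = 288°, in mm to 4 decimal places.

seg 1 [0°–122.3°] cycloidal, h=17: full span → s += 17 → s = 17.0000
seg 2 [122.3°–248°] uniform, h=12: full span → s += 12 → s = 29.0000
seg 3 [248°–294.5°] simple-harmonic, h=-11: θ=288° here. β=40, B=46.5. -11/2·(1 − cos(π·0.8602)) = -10.4781 → s = 18.5219

18.5219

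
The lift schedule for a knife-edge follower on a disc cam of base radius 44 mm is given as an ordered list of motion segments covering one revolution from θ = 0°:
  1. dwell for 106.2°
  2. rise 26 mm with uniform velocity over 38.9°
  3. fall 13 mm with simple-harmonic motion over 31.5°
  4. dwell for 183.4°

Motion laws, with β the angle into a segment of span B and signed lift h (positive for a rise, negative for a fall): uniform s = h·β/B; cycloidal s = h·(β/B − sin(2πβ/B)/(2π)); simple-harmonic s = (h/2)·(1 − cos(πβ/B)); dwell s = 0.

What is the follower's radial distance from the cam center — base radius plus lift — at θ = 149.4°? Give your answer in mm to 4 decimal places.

seg 1 [0°–106.2°] dwell: s stays 0.0000
seg 2 [106.2°–145.1°] uniform, h=26: full span → s += 26 → s = 26.0000
seg 3 [145.1°–176.6°] simple-harmonic, h=-13: θ=149.4° here. β=4.3, B=31.5. -13/2·(1 − cos(π·0.1365)) = -0.5886 → s = 25.4114
radial distance = base radius + s = 44 + 25.4114 = 69.4114

69.4114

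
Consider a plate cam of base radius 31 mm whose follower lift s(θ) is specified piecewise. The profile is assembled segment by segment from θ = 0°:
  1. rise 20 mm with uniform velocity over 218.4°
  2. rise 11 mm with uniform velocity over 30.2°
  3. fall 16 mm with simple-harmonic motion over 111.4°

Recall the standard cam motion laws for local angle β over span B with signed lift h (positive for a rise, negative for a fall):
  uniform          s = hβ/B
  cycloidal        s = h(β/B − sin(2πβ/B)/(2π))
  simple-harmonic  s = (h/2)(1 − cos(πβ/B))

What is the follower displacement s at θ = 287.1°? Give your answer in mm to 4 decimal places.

seg 1 [0°–218.4°] uniform, h=20: full span → s += 20 → s = 20.0000
seg 2 [218.4°–248.6°] uniform, h=11: full span → s += 11 → s = 31.0000
seg 3 [248.6°–360°] simple-harmonic, h=-16: θ=287.1° here. β=38.5, B=111.4. -16/2·(1 − cos(π·0.3456)) = -4.2699 → s = 26.7301

26.7301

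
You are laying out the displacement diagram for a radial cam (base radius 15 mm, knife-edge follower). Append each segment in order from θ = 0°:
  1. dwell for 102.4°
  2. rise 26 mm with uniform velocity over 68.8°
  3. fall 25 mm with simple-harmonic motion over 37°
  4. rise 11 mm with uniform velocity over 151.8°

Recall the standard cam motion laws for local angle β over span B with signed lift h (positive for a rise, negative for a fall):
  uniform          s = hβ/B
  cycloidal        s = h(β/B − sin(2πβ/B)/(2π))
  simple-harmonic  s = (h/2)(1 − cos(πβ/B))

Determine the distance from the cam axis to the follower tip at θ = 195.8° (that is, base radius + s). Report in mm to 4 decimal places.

seg 1 [0°–102.4°] dwell: s stays 0.0000
seg 2 [102.4°–171.2°] uniform, h=26: full span → s += 26 → s = 26.0000
seg 3 [171.2°–208.2°] simple-harmonic, h=-25: θ=195.8° here. β=24.6, B=37. -25/2·(1 − cos(π·0.6649)) = -18.6886 → s = 7.3114
radial distance = base radius + s = 15 + 7.3114 = 22.3114

22.3114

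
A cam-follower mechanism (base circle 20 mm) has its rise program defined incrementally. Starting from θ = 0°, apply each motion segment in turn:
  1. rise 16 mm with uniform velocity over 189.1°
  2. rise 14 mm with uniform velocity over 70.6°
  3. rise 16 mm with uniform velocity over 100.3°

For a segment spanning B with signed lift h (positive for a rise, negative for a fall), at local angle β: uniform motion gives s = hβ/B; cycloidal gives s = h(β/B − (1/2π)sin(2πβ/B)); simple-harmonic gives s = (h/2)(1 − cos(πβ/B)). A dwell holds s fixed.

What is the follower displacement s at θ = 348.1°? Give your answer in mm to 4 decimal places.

seg 1 [0°–189.1°] uniform, h=16: full span → s += 16 → s = 16.0000
seg 2 [189.1°–259.7°] uniform, h=14: full span → s += 14 → s = 30.0000
seg 3 [259.7°–360°] uniform, h=16: θ=348.1° here. β=88.4, B=100.3. 16·88.4/100.3 = 14.1017 → s = 44.1017

44.1017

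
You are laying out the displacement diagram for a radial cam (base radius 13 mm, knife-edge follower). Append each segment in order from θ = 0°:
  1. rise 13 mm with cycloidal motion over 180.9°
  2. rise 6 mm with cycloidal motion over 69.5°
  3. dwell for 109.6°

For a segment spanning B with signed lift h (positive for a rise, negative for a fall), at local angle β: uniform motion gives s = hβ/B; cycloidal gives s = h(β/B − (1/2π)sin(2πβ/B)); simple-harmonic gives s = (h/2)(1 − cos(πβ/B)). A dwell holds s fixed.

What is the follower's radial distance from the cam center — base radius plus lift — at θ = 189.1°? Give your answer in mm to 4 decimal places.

seg 1 [0°–180.9°] cycloidal, h=13: full span → s += 13 → s = 13.0000
seg 2 [180.9°–250.4°] cycloidal, h=6: θ=189.1° here. β=8.2, B=69.5. 6·(0.1180 − sin(2π·0.1180)/(2π)) = 0.0631 → s = 13.0631
radial distance = base radius + s = 13 + 13.0631 = 26.0631

26.0631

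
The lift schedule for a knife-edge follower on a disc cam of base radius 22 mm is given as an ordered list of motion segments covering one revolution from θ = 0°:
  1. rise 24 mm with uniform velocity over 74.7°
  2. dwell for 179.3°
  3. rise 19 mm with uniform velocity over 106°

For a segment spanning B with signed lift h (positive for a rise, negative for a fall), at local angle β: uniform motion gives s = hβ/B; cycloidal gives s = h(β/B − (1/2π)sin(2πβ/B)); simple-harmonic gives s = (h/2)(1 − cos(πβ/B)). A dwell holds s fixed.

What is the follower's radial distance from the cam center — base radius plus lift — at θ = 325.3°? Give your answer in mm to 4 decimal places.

seg 1 [0°–74.7°] uniform, h=24: full span → s += 24 → s = 24.0000
seg 2 [74.7°–254°] dwell: s stays 24.0000
seg 3 [254°–360°] uniform, h=19: θ=325.3° here. β=71.3, B=106. 19·71.3/106 = 12.7802 → s = 36.7802
radial distance = base radius + s = 22 + 36.7802 = 58.7802

58.7802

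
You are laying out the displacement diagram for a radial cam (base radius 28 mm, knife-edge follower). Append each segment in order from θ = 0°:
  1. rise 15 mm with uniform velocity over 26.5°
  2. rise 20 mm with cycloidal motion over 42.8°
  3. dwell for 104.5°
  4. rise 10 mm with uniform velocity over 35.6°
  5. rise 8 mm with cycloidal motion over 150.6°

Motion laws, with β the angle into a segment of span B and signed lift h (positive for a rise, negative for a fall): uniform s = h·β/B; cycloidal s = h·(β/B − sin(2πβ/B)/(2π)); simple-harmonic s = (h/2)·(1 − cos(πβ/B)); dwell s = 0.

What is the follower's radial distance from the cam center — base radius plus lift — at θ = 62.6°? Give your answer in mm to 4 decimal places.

seg 1 [0°–26.5°] uniform, h=15: full span → s += 15 → s = 15.0000
seg 2 [26.5°–69.3°] cycloidal, h=20: θ=62.6° here. β=36.1, B=42.8. 20·(0.8435 − sin(2π·0.8435)/(2π)) = 19.5190 → s = 34.5190
radial distance = base radius + s = 28 + 34.5190 = 62.5190

62.5190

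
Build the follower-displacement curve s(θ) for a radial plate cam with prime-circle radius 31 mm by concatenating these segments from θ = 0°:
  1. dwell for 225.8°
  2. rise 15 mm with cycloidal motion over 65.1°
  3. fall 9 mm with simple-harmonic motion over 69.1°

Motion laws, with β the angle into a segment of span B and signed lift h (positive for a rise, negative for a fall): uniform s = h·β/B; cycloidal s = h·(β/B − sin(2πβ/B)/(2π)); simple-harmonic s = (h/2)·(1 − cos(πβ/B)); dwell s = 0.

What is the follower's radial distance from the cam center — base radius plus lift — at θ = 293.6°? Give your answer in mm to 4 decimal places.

seg 1 [0°–225.8°] dwell: s stays 0.0000
seg 2 [225.8°–290.9°] cycloidal, h=15: full span → s += 15 → s = 15.0000
seg 3 [290.9°–360°] simple-harmonic, h=-9: θ=293.6° here. β=2.7, B=69.1. -9/2·(1 − cos(π·0.0391)) = -0.0339 → s = 14.9661
radial distance = base radius + s = 31 + 14.9661 = 45.9661

45.9661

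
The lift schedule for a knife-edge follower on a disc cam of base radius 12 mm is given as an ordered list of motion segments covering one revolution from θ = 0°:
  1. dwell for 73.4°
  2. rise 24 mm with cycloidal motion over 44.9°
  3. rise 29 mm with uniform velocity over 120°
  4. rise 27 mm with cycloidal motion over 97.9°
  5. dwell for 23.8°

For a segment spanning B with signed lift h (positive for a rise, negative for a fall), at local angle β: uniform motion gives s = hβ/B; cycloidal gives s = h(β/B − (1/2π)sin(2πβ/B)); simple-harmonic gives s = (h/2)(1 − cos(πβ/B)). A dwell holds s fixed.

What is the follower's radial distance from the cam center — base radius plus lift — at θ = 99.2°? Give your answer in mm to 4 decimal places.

seg 1 [0°–73.4°] dwell: s stays 0.0000
seg 2 [73.4°–118.3°] cycloidal, h=24: θ=99.2° here. β=25.8, B=44.9. 24·(0.5746 − sin(2π·0.5746)/(2π)) = 15.5164 → s = 15.5164
radial distance = base radius + s = 12 + 15.5164 = 27.5164

27.5164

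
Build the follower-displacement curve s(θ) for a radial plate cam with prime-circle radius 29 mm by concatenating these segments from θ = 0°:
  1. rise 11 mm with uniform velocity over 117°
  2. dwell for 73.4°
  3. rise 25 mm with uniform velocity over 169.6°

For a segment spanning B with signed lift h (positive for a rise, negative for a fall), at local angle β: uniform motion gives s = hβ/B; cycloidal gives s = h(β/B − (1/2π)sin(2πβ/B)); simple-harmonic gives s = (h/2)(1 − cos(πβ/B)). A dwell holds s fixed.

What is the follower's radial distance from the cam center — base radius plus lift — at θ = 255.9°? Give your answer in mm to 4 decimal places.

seg 1 [0°–117°] uniform, h=11: full span → s += 11 → s = 11.0000
seg 2 [117°–190.4°] dwell: s stays 11.0000
seg 3 [190.4°–360°] uniform, h=25: θ=255.9° here. β=65.5, B=169.6. 25·65.5/169.6 = 9.6551 → s = 20.6551
radial distance = base radius + s = 29 + 20.6551 = 49.6551

49.6551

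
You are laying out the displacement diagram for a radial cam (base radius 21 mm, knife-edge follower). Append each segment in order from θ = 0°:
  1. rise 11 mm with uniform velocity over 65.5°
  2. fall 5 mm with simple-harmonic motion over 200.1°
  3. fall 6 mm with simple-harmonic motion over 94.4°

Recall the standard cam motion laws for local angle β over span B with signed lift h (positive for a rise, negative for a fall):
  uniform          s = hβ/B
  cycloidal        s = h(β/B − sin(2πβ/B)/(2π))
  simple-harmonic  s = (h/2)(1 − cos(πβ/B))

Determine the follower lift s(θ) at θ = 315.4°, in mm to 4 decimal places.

seg 1 [0°–65.5°] uniform, h=11: full span → s += 11 → s = 11.0000
seg 2 [65.5°–265.6°] simple-harmonic, h=-5: full span → s += -5 → s = 6.0000
seg 3 [265.6°–360°] simple-harmonic, h=-6: θ=315.4° here. β=49.8, B=94.4. -6/2·(1 − cos(π·0.5275)) = -3.2593 → s = 2.7407

2.7407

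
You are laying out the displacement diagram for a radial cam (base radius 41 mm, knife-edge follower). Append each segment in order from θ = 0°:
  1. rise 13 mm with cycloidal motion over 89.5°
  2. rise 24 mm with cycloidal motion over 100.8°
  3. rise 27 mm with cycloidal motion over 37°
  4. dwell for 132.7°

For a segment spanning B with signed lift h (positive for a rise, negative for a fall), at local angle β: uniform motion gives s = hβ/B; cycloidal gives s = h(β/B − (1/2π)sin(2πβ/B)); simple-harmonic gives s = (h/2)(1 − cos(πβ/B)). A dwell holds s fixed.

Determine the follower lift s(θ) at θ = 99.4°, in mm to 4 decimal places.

seg 1 [0°–89.5°] cycloidal, h=13: full span → s += 13 → s = 13.0000
seg 2 [89.5°–190.3°] cycloidal, h=24: θ=99.4° here. β=9.9, B=100.8. 24·(0.0982 − sin(2π·0.0982)/(2π)) = 0.1468 → s = 13.1468

13.1468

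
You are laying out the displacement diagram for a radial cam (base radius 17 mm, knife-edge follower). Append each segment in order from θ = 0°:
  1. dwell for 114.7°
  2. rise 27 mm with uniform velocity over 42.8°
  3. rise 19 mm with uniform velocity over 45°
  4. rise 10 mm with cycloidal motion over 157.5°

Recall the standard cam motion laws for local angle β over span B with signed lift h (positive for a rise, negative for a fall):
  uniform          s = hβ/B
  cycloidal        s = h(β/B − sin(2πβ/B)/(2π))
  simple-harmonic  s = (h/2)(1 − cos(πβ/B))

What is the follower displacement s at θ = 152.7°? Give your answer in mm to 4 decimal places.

seg 1 [0°–114.7°] dwell: s stays 0.0000
seg 2 [114.7°–157.5°] uniform, h=27: θ=152.7° here. β=38, B=42.8. 27·38/42.8 = 23.9720 → s = 23.9720

23.9720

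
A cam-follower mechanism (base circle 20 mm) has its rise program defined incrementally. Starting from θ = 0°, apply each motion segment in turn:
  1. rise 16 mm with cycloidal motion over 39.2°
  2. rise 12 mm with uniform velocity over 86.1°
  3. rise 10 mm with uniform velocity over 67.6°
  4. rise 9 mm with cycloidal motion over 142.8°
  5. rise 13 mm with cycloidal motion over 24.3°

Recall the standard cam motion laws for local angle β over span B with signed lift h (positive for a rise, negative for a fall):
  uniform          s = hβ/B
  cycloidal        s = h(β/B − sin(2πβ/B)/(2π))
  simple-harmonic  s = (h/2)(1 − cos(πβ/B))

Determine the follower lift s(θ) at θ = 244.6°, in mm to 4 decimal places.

seg 1 [0°–39.2°] cycloidal, h=16: full span → s += 16 → s = 16.0000
seg 2 [39.2°–125.3°] uniform, h=12: full span → s += 12 → s = 28.0000
seg 3 [125.3°–192.9°] uniform, h=10: full span → s += 10 → s = 38.0000
seg 4 [192.9°–335.7°] cycloidal, h=9: θ=244.6° here. β=51.7, B=142.8. 9·(0.3620 − sin(2π·0.3620)/(2π)) = 2.1665 → s = 40.1665

40.1665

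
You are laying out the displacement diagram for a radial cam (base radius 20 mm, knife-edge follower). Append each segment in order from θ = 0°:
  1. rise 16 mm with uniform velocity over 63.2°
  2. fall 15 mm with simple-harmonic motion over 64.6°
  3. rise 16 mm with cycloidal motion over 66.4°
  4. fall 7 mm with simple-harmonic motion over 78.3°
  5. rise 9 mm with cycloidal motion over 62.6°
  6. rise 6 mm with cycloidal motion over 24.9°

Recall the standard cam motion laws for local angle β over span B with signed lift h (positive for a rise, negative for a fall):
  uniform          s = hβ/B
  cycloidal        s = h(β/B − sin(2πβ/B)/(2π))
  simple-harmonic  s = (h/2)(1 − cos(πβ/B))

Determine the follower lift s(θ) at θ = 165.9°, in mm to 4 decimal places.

seg 1 [0°–63.2°] uniform, h=16: full span → s += 16 → s = 16.0000
seg 2 [63.2°–127.8°] simple-harmonic, h=-15: full span → s += -15 → s = 1.0000
seg 3 [127.8°–194.2°] cycloidal, h=16: θ=165.9° here. β=38.1, B=66.4. 16·(0.5738 − sin(2π·0.5738)/(2π)) = 10.3196 → s = 11.3196

11.3196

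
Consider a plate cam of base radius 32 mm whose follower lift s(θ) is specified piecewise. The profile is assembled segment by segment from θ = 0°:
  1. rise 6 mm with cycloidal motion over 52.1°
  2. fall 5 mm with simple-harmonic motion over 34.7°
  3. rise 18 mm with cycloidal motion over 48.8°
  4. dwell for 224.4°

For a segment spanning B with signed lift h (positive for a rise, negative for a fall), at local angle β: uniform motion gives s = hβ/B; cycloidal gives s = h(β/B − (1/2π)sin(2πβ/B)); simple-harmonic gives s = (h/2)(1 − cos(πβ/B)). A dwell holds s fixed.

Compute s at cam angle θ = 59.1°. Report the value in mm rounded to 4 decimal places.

seg 1 [0°–52.1°] cycloidal, h=6: full span → s += 6 → s = 6.0000
seg 2 [52.1°–86.8°] simple-harmonic, h=-5: θ=59.1° here. β=7, B=34.7. -5/2·(1 − cos(π·0.2017)) = -0.4855 → s = 5.5145

5.5145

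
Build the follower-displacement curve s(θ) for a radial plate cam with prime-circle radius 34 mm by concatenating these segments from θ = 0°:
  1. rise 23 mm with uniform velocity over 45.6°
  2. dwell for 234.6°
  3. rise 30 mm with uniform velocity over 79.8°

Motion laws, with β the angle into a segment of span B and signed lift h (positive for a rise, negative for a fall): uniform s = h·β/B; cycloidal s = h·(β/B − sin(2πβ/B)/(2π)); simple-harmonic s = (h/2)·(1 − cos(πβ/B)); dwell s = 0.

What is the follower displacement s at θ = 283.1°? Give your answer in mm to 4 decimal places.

seg 1 [0°–45.6°] uniform, h=23: full span → s += 23 → s = 23.0000
seg 2 [45.6°–280.2°] dwell: s stays 23.0000
seg 3 [280.2°–360°] uniform, h=30: θ=283.1° here. β=2.9, B=79.8. 30·2.9/79.8 = 1.0902 → s = 24.0902

24.0902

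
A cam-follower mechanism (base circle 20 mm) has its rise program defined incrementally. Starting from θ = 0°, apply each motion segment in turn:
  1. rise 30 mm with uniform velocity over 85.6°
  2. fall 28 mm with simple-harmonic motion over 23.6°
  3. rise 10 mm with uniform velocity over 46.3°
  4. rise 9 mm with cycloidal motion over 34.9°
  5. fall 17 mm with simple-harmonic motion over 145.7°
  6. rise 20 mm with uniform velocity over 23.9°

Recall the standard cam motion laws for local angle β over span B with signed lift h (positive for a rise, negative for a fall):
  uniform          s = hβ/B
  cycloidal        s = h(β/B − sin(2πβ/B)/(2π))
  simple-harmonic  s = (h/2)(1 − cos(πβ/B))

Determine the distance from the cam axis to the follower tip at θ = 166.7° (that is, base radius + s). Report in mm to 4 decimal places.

seg 1 [0°–85.6°] uniform, h=30: full span → s += 30 → s = 30.0000
seg 2 [85.6°–109.2°] simple-harmonic, h=-28: full span → s += -28 → s = 2.0000
seg 3 [109.2°–155.5°] uniform, h=10: full span → s += 10 → s = 12.0000
seg 4 [155.5°–190.4°] cycloidal, h=9: θ=166.7° here. β=11.2, B=34.9. 9·(0.3209 − sin(2π·0.3209)/(2π)) = 1.5957 → s = 13.5957
radial distance = base radius + s = 20 + 13.5957 = 33.5957

33.5957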